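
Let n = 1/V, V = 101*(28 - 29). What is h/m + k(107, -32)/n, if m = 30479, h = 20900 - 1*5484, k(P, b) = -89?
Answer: 273991147/30479 ≈ 8989.5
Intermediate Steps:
h = 15416 (h = 20900 - 5484 = 15416)
V = -101 (V = 101*(-1) = -101)
n = -1/101 (n = 1/(-101) = -1/101 ≈ -0.0099010)
h/m + k(107, -32)/n = 15416/30479 - 89/(-1/101) = 15416*(1/30479) - 89*(-101) = 15416/30479 + 8989 = 273991147/30479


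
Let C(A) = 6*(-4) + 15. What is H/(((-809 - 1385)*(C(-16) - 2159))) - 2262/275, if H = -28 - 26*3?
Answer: -5379720127/654031400 ≈ -8.2255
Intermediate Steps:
C(A) = -9 (C(A) = -24 + 15 = -9)
H = -106 (H = -28 - 78 = -106)
H/(((-809 - 1385)*(C(-16) - 2159))) - 2262/275 = -106*1/((-809 - 1385)*(-9 - 2159)) - 2262/275 = -106/((-2194*(-2168))) - 2262*1/275 = -106/4756592 - 2262/275 = -106*1/4756592 - 2262/275 = -53/2378296 - 2262/275 = -5379720127/654031400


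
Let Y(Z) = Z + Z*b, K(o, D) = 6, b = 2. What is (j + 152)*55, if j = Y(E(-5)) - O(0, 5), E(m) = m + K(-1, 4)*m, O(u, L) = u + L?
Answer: 2310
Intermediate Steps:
O(u, L) = L + u
E(m) = 7*m (E(m) = m + 6*m = 7*m)
Y(Z) = 3*Z (Y(Z) = Z + Z*2 = Z + 2*Z = 3*Z)
j = -110 (j = 3*(7*(-5)) - (5 + 0) = 3*(-35) - 1*5 = -105 - 5 = -110)
(j + 152)*55 = (-110 + 152)*55 = 42*55 = 2310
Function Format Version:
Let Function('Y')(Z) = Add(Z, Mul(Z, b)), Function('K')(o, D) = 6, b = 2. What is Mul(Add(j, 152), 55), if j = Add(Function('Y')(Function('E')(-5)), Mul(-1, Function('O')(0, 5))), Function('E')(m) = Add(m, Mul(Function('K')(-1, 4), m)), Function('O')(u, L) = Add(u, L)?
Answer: 2310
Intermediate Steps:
Function('O')(u, L) = Add(L, u)
Function('E')(m) = Mul(7, m) (Function('E')(m) = Add(m, Mul(6, m)) = Mul(7, m))
Function('Y')(Z) = Mul(3, Z) (Function('Y')(Z) = Add(Z, Mul(Z, 2)) = Add(Z, Mul(2, Z)) = Mul(3, Z))
j = -110 (j = Add(Mul(3, Mul(7, -5)), Mul(-1, Add(5, 0))) = Add(Mul(3, -35), Mul(-1, 5)) = Add(-105, -5) = -110)
Mul(Add(j, 152), 55) = Mul(Add(-110, 152), 55) = Mul(42, 55) = 2310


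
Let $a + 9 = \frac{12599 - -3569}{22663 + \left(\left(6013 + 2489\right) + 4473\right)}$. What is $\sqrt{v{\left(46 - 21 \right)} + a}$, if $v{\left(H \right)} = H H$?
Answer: $\frac{2 \sqrt{48933593393}}{17819} \approx 24.828$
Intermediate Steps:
$v{\left(H \right)} = H^{2}$
$a = - \frac{152287}{17819}$ ($a = -9 + \frac{12599 - -3569}{22663 + \left(\left(6013 + 2489\right) + 4473\right)} = -9 + \frac{12599 + \left(-7138 + 10707\right)}{22663 + \left(8502 + 4473\right)} = -9 + \frac{12599 + 3569}{22663 + 12975} = -9 + \frac{16168}{35638} = -9 + 16168 \cdot \frac{1}{35638} = -9 + \frac{8084}{17819} = - \frac{152287}{17819} \approx -8.5463$)
$\sqrt{v{\left(46 - 21 \right)} + a} = \sqrt{\left(46 - 21\right)^{2} - \frac{152287}{17819}} = \sqrt{25^{2} - \frac{152287}{17819}} = \sqrt{625 - \frac{152287}{17819}} = \sqrt{\frac{10984588}{17819}} = \frac{2 \sqrt{48933593393}}{17819}$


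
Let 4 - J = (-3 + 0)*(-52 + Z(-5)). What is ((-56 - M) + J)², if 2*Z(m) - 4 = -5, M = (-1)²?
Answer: 177241/4 ≈ 44310.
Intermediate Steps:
M = 1
Z(m) = -½ (Z(m) = 2 + (½)*(-5) = 2 - 5/2 = -½)
J = -307/2 (J = 4 - (-3 + 0)*(-52 - ½) = 4 - (-3)*(-105)/2 = 4 - 1*315/2 = 4 - 315/2 = -307/2 ≈ -153.50)
((-56 - M) + J)² = ((-56 - 1*1) - 307/2)² = ((-56 - 1) - 307/2)² = (-57 - 307/2)² = (-421/2)² = 177241/4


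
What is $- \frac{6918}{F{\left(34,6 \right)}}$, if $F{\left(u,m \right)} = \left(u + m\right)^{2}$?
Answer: $- \frac{3459}{800} \approx -4.3237$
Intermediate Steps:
$F{\left(u,m \right)} = \left(m + u\right)^{2}$
$- \frac{6918}{F{\left(34,6 \right)}} = - \frac{6918}{\left(6 + 34\right)^{2}} = - \frac{6918}{40^{2}} = - \frac{6918}{1600} = \left(-6918\right) \frac{1}{1600} = - \frac{3459}{800}$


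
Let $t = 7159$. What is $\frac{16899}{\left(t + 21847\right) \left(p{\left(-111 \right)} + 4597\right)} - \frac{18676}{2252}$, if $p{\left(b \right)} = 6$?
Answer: $- \frac{623370237305}{75168729934} \approx -8.2929$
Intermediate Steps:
$\frac{16899}{\left(t + 21847\right) \left(p{\left(-111 \right)} + 4597\right)} - \frac{18676}{2252} = \frac{16899}{\left(7159 + 21847\right) \left(6 + 4597\right)} - \frac{18676}{2252} = \frac{16899}{29006 \cdot 4603} - \frac{4669}{563} = \frac{16899}{133514618} - \frac{4669}{563} = - \frac{623370237305}{75168729934}$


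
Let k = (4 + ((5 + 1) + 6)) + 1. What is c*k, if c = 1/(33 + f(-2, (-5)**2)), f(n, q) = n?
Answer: 17/31 ≈ 0.54839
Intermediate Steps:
c = 1/31 (c = 1/(33 - 2) = 1/31 ≈ 0.032258)
k = 17 (k = (4 + (6 + 6)) + 1 = (4 + 12) + 1 = 16 + 1 = 17)
c*k = (1/31)*17 = 17/31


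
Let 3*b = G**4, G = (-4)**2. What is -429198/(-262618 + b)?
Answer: 643797/361159 ≈ 1.7826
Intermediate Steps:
G = 16
b = 65536/3 (b = (1/3)*16**4 = (1/3)*65536 = 65536/3 ≈ 21845.)
-429198/(-262618 + b) = -429198/(-262618 + 65536/3) = -429198/(-722318/3) = -429198*(-3/722318) = 643797/361159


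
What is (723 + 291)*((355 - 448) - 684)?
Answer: -787878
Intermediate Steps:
(723 + 291)*((355 - 448) - 684) = 1014*(-93 - 684) = 1014*(-777) = -787878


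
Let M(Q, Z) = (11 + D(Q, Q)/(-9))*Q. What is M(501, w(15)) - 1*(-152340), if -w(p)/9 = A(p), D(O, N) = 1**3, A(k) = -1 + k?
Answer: 473386/3 ≈ 1.5780e+5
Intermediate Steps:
D(O, N) = 1
w(p) = 9 - 9*p (w(p) = -9*(-1 + p) = 9 - 9*p)
M(Q, Z) = 98*Q/9 (M(Q, Z) = (11 + 1/(-9))*Q = (11 + 1*(-1/9))*Q = (11 - 1/9)*Q = 98*Q/9)
M(501, w(15)) - 1*(-152340) = (98/9)*501 - 1*(-152340) = 16366/3 + 152340 = 473386/3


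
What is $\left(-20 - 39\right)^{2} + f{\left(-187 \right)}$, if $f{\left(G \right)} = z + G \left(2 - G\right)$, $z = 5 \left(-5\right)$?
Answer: $-31887$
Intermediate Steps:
$z = -25$
$f{\left(G \right)} = -25 + G \left(2 - G\right)$
$\left(-20 - 39\right)^{2} + f{\left(-187 \right)} = \left(-20 - 39\right)^{2} - 35368 = \left(-59\right)^{2} - 35368 = 3481 - 35368 = -31887$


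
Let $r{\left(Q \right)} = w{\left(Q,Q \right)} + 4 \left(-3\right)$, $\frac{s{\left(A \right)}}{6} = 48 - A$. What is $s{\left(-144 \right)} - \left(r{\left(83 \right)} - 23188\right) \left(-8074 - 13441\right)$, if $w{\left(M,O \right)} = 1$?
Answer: $-499125333$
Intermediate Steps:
$s{\left(A \right)} = 288 - 6 A$ ($s{\left(A \right)} = 6 \left(48 - A\right) = 288 - 6 A$)
$r{\left(Q \right)} = -11$ ($r{\left(Q \right)} = 1 + 4 \left(-3\right) = 1 - 12 = -11$)
$s{\left(-144 \right)} - \left(r{\left(83 \right)} - 23188\right) \left(-8074 - 13441\right) = \left(288 - -864\right) - \left(-11 - 23188\right) \left(-8074 - 13441\right) = \left(288 + 864\right) - \left(-23199\right) \left(-21515\right) = 1152 - 499126485 = -499125333$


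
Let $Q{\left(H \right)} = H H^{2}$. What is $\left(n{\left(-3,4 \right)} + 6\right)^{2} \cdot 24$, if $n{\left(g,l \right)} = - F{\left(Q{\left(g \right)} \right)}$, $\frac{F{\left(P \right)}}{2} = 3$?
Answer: $0$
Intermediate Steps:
$Q{\left(H \right)} = H^{3}$
$F{\left(P \right)} = 6$ ($F{\left(P \right)} = 2 \cdot 3 = 6$)
$n{\left(g,l \right)} = -6$ ($n{\left(g,l \right)} = \left(-1\right) 6 = -6$)
$\left(n{\left(-3,4 \right)} + 6\right)^{2} \cdot 24 = \left(-6 + 6\right)^{2} \cdot 24 = 0^{2} \cdot 24 = 0 \cdot 24 = 0$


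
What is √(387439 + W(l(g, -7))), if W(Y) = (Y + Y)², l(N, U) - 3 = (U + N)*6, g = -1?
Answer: √395539 ≈ 628.92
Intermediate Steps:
l(N, U) = 3 + 6*N + 6*U (l(N, U) = 3 + (U + N)*6 = 3 + (N + U)*6 = 3 + (6*N + 6*U) = 3 + 6*N + 6*U)
W(Y) = 4*Y² (W(Y) = (2*Y)² = 4*Y²)
√(387439 + W(l(g, -7))) = √(387439 + 4*(3 + 6*(-1) + 6*(-7))²) = √(387439 + 4*(3 - 6 - 42)²) = √(387439 + 4*(-45)²) = √(387439 + 4*2025) = √(387439 + 8100) = √395539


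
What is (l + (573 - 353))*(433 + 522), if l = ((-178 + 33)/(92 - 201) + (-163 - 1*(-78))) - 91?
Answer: 4718655/109 ≈ 43290.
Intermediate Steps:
l = -19039/109 (l = (-145/(-109) + (-163 + 78)) - 91 = (-145*(-1/109) - 85) - 91 = (145/109 - 85) - 91 = -9120/109 - 91 = -19039/109 ≈ -174.67)
(l + (573 - 353))*(433 + 522) = (-19039/109 + (573 - 353))*(433 + 522) = (-19039/109 + 220)*955 = (4941/109)*955 = 4718655/109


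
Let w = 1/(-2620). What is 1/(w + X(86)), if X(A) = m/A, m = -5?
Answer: -112660/6593 ≈ -17.088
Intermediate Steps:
w = -1/2620 ≈ -0.00038168
X(A) = -5/A
1/(w + X(86)) = 1/(-1/2620 - 5/86) = 1/(-6593/112660) = -112660/6593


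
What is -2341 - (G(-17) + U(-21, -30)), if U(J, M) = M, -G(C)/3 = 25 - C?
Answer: -2185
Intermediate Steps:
G(C) = -75 + 3*C (G(C) = -3*(25 - C) = -75 + 3*C)
-2341 - (G(-17) + U(-21, -30)) = -2341 - ((-75 + 3*(-17)) - 30) = -2341 - ((-75 - 51) - 30) = -2341 - (-126 - 30) = -2341 - 1*(-156) = -2341 + 156 = -2185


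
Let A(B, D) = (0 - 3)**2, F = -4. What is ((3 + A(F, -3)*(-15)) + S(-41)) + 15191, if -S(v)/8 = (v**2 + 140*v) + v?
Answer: 47859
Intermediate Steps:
A(B, D) = 9 (A(B, D) = (-3)**2 = 9)
S(v) = -1128*v - 8*v**2 (S(v) = -8*((v**2 + 140*v) + v) = -8*(v**2 + 141*v) = -1128*v - 8*v**2)
((3 + A(F, -3)*(-15)) + S(-41)) + 15191 = ((3 + 9*(-15)) - 8*(-41)*(141 - 41)) + 15191 = ((3 - 135) - 8*(-41)*100) + 15191 = (-132 + 32800) + 15191 = 32668 + 15191 = 47859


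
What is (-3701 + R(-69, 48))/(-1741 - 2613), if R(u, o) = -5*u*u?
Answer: 13753/2177 ≈ 6.3174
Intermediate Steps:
R(u, o) = -5*u**2
(-3701 + R(-69, 48))/(-1741 - 2613) = (-3701 - 5*(-69)**2)/(-1741 - 2613) = (-3701 - 5*4761)/(-4354) = (-3701 - 23805)*(-1/4354) = -27506*(-1/4354) = 13753/2177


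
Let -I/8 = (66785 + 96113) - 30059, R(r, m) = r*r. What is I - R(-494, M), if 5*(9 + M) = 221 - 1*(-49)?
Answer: -1306748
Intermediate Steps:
M = 45 (M = -9 + (221 - 1*(-49))/5 = -9 + (221 + 49)/5 = -9 + (⅕)*270 = -9 + 54 = 45)
R(r, m) = r²
I = -1062712 (I = -8*((66785 + 96113) - 30059) = -8*(162898 - 30059) = -8*132839 = -1062712)
I - R(-494, M) = -1062712 - 1*(-494)² = -1062712 - 1*244036 = -1062712 - 244036 = -1306748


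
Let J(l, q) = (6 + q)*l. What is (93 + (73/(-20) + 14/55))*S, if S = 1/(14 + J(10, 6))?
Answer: 19713/29480 ≈ 0.66869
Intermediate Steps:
J(l, q) = l*(6 + q)
S = 1/134 (S = 1/(14 + 10*(6 + 6)) = 1/(14 + 10*12) = 1/(14 + 120) = 1/134 ≈ 0.0074627)
(93 + (73/(-20) + 14/55))*S = (93 + (73/(-20) + 14/55))*(1/134) = (93 + (73*(-1/20) + 14*(1/55)))*(1/134) = (93 + (-73/20 + 14/55))*(1/134) = (93 - 747/220)*(1/134) = (19713/220)*(1/134) = 19713/29480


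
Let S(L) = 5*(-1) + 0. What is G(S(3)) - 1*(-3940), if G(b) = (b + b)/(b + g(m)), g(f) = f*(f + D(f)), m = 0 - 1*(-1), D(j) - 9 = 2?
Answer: 27570/7 ≈ 3938.6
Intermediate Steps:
D(j) = 11 (D(j) = 9 + 2 = 11)
m = 1 (m = 0 + 1 = 1)
g(f) = f*(11 + f) (g(f) = f*(f + 11) = f*(11 + f))
S(L) = -5 (S(L) = -5 + 0 = -5)
G(b) = 2*b/(12 + b) (G(b) = (b + b)/(b + 1*(11 + 1)) = (2*b)/(b + 1*12) = (2*b)/(b + 12) = (2*b)/(12 + b) = 2*b/(12 + b))
G(S(3)) - 1*(-3940) = 2*(-5)/(12 - 5) - 1*(-3940) = 2*(-5)/7 + 3940 = 2*(-5)*(1/7) + 3940 = -10/7 + 3940 = 27570/7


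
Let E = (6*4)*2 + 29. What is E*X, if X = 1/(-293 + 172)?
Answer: -7/11 ≈ -0.63636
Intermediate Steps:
E = 77 (E = 24*2 + 29 = 48 + 29 = 77)
X = -1/121 (X = 1/(-121) = -1/121 ≈ -0.0082645)
E*X = 77*(-1/121) = -7/11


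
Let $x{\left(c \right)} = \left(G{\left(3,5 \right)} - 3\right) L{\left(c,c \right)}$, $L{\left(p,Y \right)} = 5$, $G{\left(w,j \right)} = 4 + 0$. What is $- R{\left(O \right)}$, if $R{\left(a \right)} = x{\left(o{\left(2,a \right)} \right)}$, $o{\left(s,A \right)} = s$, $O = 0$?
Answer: $-5$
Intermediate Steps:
$G{\left(w,j \right)} = 4$
$x{\left(c \right)} = 5$ ($x{\left(c \right)} = \left(4 - 3\right) 5 = 1 \cdot 5 = 5$)
$R{\left(a \right)} = 5$
$- R{\left(O \right)} = \left(-1\right) 5 = -5$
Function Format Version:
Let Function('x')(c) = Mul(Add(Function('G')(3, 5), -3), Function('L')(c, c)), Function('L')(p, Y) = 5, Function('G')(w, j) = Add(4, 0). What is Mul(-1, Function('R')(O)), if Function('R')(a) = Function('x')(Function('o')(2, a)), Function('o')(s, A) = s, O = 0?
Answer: -5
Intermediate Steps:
Function('G')(w, j) = 4
Function('x')(c) = 5 (Function('x')(c) = Mul(Add(4, -3), 5) = Mul(1, 5) = 5)
Function('R')(a) = 5
Mul(-1, Function('R')(O)) = Mul(-1, 5) = -5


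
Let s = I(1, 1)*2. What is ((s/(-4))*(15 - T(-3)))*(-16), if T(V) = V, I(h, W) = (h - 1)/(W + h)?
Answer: 0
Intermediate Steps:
I(h, W) = (-1 + h)/(W + h)
s = 0 (s = ((-1 + 1)/(1 + 1))*2 = (0/2)*2 = ((½)*0)*2 = 0*2 = 0)
((s/(-4))*(15 - T(-3)))*(-16) = ((0/(-4))*(15 - 1*(-3)))*(-16) = ((0*(-¼))*(15 + 3))*(-16) = (0*18)*(-16) = 0*(-16) = 0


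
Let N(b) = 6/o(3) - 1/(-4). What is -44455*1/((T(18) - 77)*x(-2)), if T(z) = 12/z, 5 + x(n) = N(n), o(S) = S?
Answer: -533460/2519 ≈ -211.77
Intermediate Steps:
N(b) = 9/4 (N(b) = 6/3 - 1/(-4) = 6*(⅓) - 1*(-¼) = 2 + ¼ = 9/4)
x(n) = -11/4 (x(n) = -5 + 9/4 = -11/4)
-44455*1/((T(18) - 77)*x(-2)) = -44455*(-4/(11*(12/18 - 77))) = -44455*(-4/(11*(12*(1/18) - 77))) = -44455*(-4/(11*(⅔ - 77))) = -44455/((-11/4*(-229/3))) = -44455/2519/12 = -44455*12/2519 = -533460/2519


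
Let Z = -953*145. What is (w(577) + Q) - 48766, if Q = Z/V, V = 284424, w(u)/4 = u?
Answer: -13213908377/284424 ≈ -46459.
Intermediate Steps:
Z = -138185
w(u) = 4*u
Q = -138185/284424 ≈ -0.48584
(w(577) + Q) - 48766 = (4*577 - 138185/284424) - 48766 = (2308 - 138185/284424) - 48766 = 656312407/284424 - 48766 = -13213908377/284424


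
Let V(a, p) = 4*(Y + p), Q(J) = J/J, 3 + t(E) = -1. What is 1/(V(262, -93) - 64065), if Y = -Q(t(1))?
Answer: -1/64441 ≈ -1.5518e-5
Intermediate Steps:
t(E) = -4 (t(E) = -3 - 1 = -4)
Q(J) = 1
Y = -1 (Y = -1*1 = -1)
V(a, p) = -4 + 4*p (V(a, p) = 4*(-1 + p) = -4 + 4*p)
1/(V(262, -93) - 64065) = 1/((-4 + 4*(-93)) - 64065) = 1/((-4 - 372) - 64065) = 1/(-376 - 64065) = 1/(-64441) = -1/64441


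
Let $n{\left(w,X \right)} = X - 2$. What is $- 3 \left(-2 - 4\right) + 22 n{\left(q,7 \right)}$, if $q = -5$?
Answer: $128$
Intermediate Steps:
$n{\left(w,X \right)} = -2 + X$ ($n{\left(w,X \right)} = X - 2 = -2 + X$)
$- 3 \left(-2 - 4\right) + 22 n{\left(q,7 \right)} = - 3 \left(-2 - 4\right) + 22 \left(-2 + 7\right) = \left(-3\right) \left(-6\right) + 22 \cdot 5 = 18 + 110 = 128$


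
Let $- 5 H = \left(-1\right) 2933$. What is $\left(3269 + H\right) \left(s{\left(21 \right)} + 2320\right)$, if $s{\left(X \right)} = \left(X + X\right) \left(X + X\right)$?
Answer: $\frac{78731352}{5} \approx 1.5746 \cdot 10^{7}$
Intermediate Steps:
$H = \frac{2933}{5}$ ($H = - \frac{\left(-1\right) 2933}{5} = \left(- \frac{1}{5}\right) \left(-2933\right) = \frac{2933}{5} \approx 586.6$)
$s{\left(X \right)} = 4 X^{2}$ ($s{\left(X \right)} = 2 X 2 X = 4 X^{2}$)
$\left(3269 + H\right) \left(s{\left(21 \right)} + 2320\right) = \left(3269 + \frac{2933}{5}\right) \left(4 \cdot 21^{2} + 2320\right) = \frac{19278 \left(4 \cdot 441 + 2320\right)}{5} = \frac{19278 \left(1764 + 2320\right)}{5} = \frac{19278}{5} \cdot 4084 = \frac{78731352}{5}$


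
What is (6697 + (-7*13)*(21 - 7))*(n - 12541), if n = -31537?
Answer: -239034994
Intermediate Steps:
(6697 + (-7*13)*(21 - 7))*(n - 12541) = (6697 + (-7*13)*(21 - 7))*(-31537 - 12541) = (6697 - 91*14)*(-44078) = (6697 - 1274)*(-44078) = 5423*(-44078) = -239034994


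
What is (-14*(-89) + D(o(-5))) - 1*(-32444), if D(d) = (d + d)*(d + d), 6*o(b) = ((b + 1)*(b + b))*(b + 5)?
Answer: 33690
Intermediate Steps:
o(b) = b*(1 + b)*(5 + b)/3 (o(b) = (((b + 1)*(b + b))*(b + 5))/6 = (((1 + b)*(2*b))*(5 + b))/6 = ((2*b*(1 + b))*(5 + b))/6 = (2*b*(1 + b)*(5 + b))/6 = b*(1 + b)*(5 + b)/3)
D(d) = 4*d² (D(d) = (2*d)*(2*d) = 4*d²)
(-14*(-89) + D(o(-5))) - 1*(-32444) = (-14*(-89) + 4*((⅓)*(-5)*(5 + (-5)² + 6*(-5)))²) - 1*(-32444) = (1246 + 4*((⅓)*(-5)*(5 + 25 - 30))²) + 32444 = (1246 + 4*((⅓)*(-5)*0)²) + 32444 = (1246 + 4*0²) + 32444 = (1246 + 4*0) + 32444 = (1246 + 0) + 32444 = 1246 + 32444 = 33690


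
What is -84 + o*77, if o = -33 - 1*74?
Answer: -8323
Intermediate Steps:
o = -107 (o = -33 - 74 = -107)
-84 + o*77 = -84 - 107*77 = -84 - 8239 = -8323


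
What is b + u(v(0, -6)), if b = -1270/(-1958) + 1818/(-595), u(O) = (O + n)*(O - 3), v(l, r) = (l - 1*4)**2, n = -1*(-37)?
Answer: 399943948/582505 ≈ 686.59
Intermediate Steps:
n = 37
v(l, r) = (-4 + l)**2 (v(l, r) = (l - 4)**2 = (-4 + l)**2)
u(O) = (-3 + O)*(37 + O) (u(O) = (O + 37)*(O - 3) = (37 + O)*(-3 + O) = (-3 + O)*(37 + O))
b = -1401997/582505 (b = -1270*(-1/1958) + 1818*(-1/595) = 635/979 - 1818/595 = -1401997/582505 ≈ -2.4068)
b + u(v(0, -6)) = -1401997/582505 + (-111 + ((-4 + 0)**2)**2 + 34*(-4 + 0)**2) = -1401997/582505 + (-111 + ((-4)**2)**2 + 34*(-4)**2) = -1401997/582505 + (-111 + 16**2 + 34*16) = -1401997/582505 + (-111 + 256 + 544) = -1401997/582505 + 689 = 399943948/582505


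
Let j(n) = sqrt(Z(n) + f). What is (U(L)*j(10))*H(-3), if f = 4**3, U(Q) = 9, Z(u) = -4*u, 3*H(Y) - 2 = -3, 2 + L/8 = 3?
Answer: -6*sqrt(6) ≈ -14.697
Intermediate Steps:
L = 8 (L = -16 + 8*3 = -16 + 24 = 8)
H(Y) = -1/3 (H(Y) = 2/3 + (1/3)*(-3) = 2/3 - 1 = -1/3)
f = 64
j(n) = sqrt(64 - 4*n) (j(n) = sqrt(-4*n + 64) = sqrt(64 - 4*n))
(U(L)*j(10))*H(-3) = (9*(2*sqrt(16 - 1*10)))*(-1/3) = (9*(2*sqrt(16 - 10)))*(-1/3) = (9*(2*sqrt(6)))*(-1/3) = (18*sqrt(6))*(-1/3) = -6*sqrt(6)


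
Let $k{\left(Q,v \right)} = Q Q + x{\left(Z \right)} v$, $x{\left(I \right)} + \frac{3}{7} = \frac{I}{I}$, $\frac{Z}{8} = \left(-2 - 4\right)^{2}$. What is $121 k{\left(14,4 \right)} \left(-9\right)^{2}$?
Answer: $\frac{13603788}{7} \approx 1.9434 \cdot 10^{6}$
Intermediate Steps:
$Z = 288$ ($Z = 8 \left(-2 - 4\right)^{2} = 8 \left(-6\right)^{2} = 8 \cdot 36 = 288$)
$x{\left(I \right)} = \frac{4}{7}$ ($x{\left(I \right)} = - \frac{3}{7} + \frac{I}{I} = - \frac{3}{7} + 1 = \frac{4}{7}$)
$k{\left(Q,v \right)} = Q^{2} + \frac{4 v}{7}$ ($k{\left(Q,v \right)} = Q Q + \frac{4 v}{7} = Q^{2} + \frac{4 v}{7}$)
$121 k{\left(14,4 \right)} \left(-9\right)^{2} = 121 \left(14^{2} + \frac{4}{7} \cdot 4\right) \left(-9\right)^{2} = 121 \left(196 + \frac{16}{7}\right) 81 = 121 \cdot \frac{1388}{7} \cdot 81 = \frac{167948}{7} \cdot 81 = \frac{13603788}{7}$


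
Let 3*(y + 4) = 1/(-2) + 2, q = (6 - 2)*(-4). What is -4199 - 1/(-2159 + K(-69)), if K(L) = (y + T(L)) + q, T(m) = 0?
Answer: -18295041/4357 ≈ -4199.0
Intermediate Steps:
q = -16 (q = 4*(-4) = -16)
y = -7/2 (y = -4 + (1/(-2) + 2)/3 = -4 + (1*(-1/2) + 2)/3 = -4 + (-1/2 + 2)/3 = -4 + (1/3)*(3/2) = -4 + 1/2 = -7/2 ≈ -3.5000)
K(L) = -39/2 (K(L) = (-7/2 + 0) - 16 = -7/2 - 16 = -39/2)
-4199 - 1/(-2159 + K(-69)) = -4199 - 1/(-2159 - 39/2) = -4199 - 1/(-4357/2) = -4199 - 1*(-2/4357) = -4199 + 2/4357 = -18295041/4357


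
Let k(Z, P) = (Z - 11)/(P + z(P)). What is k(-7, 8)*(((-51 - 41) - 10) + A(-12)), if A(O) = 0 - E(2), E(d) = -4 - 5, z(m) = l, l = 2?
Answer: 837/5 ≈ 167.40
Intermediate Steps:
z(m) = 2
k(Z, P) = (-11 + Z)/(2 + P) (k(Z, P) = (Z - 11)/(P + 2) = (-11 + Z)/(2 + P))
E(d) = -9
A(O) = 9 (A(O) = 0 - 1*(-9) = 0 + 9 = 9)
k(-7, 8)*(((-51 - 41) - 10) + A(-12)) = ((-11 - 7)/(2 + 8))*(((-51 - 41) - 10) + 9) = (-18/10)*((-92 - 10) + 9) = ((⅒)*(-18))*(-102 + 9) = -9/5*(-93) = 837/5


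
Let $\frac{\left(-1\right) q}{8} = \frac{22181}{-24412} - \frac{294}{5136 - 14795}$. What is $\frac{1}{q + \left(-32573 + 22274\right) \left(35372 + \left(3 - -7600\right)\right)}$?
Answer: $- \frac{58948877}{26090744545345123} \approx -2.2594 \cdot 10^{-9}$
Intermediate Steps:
$q = \frac{414138302}{58948877}$ ($q = - 8 \left(\frac{22181}{-24412} - \frac{294}{5136 - 14795}\right) = - 8 \left(22181 \left(- \frac{1}{24412}\right) - \frac{294}{5136 - 14795}\right) = - 8 \left(- \frac{22181}{24412} - \frac{294}{-9659}\right) = - 8 \left(- \frac{22181}{24412} - - \frac{294}{9659}\right) = - 8 \left(- \frac{22181}{24412} + \frac{294}{9659}\right) = \left(-8\right) \left(- \frac{207069151}{235795508}\right) = \frac{414138302}{58948877} \approx 7.0254$)
$\frac{1}{q + \left(-32573 + 22274\right) \left(35372 + \left(3 - -7600\right)\right)} = \frac{1}{\frac{414138302}{58948877} + \left(-32573 + 22274\right) \left(35372 + \left(3 - -7600\right)\right)} = \frac{1}{\frac{414138302}{58948877} - 10299 \left(35372 + \left(3 + 7600\right)\right)} = \frac{1}{\frac{414138302}{58948877} - 10299 \left(35372 + 7603\right)} = \frac{1}{\frac{414138302}{58948877} - 442599525} = \frac{1}{- \frac{26090744545345123}{58948877}} = - \frac{58948877}{26090744545345123}$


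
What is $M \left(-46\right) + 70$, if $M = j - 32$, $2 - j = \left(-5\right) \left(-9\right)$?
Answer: $3520$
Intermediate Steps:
$j = -43$ ($j = 2 - \left(-5\right) \left(-9\right) = 2 - 45 = -43$)
$M = -75$ ($M = -43 - 32 = -75$)
$M \left(-46\right) + 70 = \left(-75\right) \left(-46\right) + 70 = 3450 + 70 = 3520$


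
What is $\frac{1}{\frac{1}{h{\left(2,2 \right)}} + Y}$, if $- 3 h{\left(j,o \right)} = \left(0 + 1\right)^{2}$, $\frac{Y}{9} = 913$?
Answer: $\frac{1}{8214} \approx 0.00012174$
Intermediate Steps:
$Y = 8217$ ($Y = 9 \cdot 913 = 8217$)
$h{\left(j,o \right)} = - \frac{1}{3}$ ($h{\left(j,o \right)} = - \frac{\left(0 + 1\right)^{2}}{3} = - \frac{1^{2}}{3} = \left(- \frac{1}{3}\right) 1 = - \frac{1}{3}$)
$\frac{1}{\frac{1}{h{\left(2,2 \right)}} + Y} = \frac{1}{\frac{1}{- \frac{1}{3}} + 8217} = \frac{1}{-3 + 8217} = \frac{1}{8214}$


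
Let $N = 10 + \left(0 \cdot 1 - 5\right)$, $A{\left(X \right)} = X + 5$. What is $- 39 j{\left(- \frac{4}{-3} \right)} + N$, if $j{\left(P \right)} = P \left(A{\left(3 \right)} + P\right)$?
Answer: $- \frac{1441}{3} \approx -480.33$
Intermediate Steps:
$A{\left(X \right)} = 5 + X$
$j{\left(P \right)} = P \left(8 + P\right)$ ($j{\left(P \right)} = P \left(\left(5 + 3\right) + P\right) = P \left(8 + P\right)$)
$N = 5$ ($N = 10 + \left(0 - 5\right) = 10 - 5 = 5$)
$- 39 j{\left(- \frac{4}{-3} \right)} + N = - 39 - \frac{4}{-3} \left(8 - \frac{4}{-3}\right) + 5 = - 39 \left(-4\right) \left(- \frac{1}{3}\right) \left(8 - - \frac{4}{3}\right) + 5 = - 39 \frac{4 \left(8 + \frac{4}{3}\right)}{3} + 5 = - 39 \cdot \frac{4}{3} \cdot \frac{28}{3} + 5 = \left(-39\right) \frac{112}{9} + 5 = - \frac{1456}{3} + 5 = - \frac{1441}{3}$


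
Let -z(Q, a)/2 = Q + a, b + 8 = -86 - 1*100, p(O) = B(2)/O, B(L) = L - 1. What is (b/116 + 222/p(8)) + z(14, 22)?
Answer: 98735/58 ≈ 1702.3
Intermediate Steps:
B(L) = -1 + L
p(O) = 1/O (p(O) = (-1 + 2)/O = 1/O)
b = -194 (b = -8 + (-86 - 1*100) = -8 + (-86 - 100) = -8 - 186 = -194)
z(Q, a) = -2*Q - 2*a (z(Q, a) = -2*(Q + a) = -2*Q - 2*a)
(b/116 + 222/p(8)) + z(14, 22) = (-194/116 + 222/(1/8)) + (-2*14 - 2*22) = (-194*1/116 + 222/(⅛)) + (-28 - 44) = (-97/58 + 222*8) - 72 = (-97/58 + 1776) - 72 = 102911/58 - 72 = 98735/58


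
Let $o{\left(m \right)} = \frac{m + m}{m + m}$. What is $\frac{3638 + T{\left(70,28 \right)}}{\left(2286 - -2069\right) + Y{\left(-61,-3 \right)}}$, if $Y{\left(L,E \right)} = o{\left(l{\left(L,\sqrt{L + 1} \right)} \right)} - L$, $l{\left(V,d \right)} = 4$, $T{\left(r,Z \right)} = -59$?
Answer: $\frac{3579}{4417} \approx 0.81028$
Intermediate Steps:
$o{\left(m \right)} = 1$ ($o{\left(m \right)} = \frac{2 m}{2 m} = 2 m \frac{1}{2 m} = 1$)
$Y{\left(L,E \right)} = 1 - L$
$\frac{3638 + T{\left(70,28 \right)}}{\left(2286 - -2069\right) + Y{\left(-61,-3 \right)}} = \frac{3638 - 59}{\left(2286 - -2069\right) + \left(1 - -61\right)} = \frac{3579}{\left(2286 + 2069\right) + \left(1 + 61\right)} = \frac{3579}{4355 + 62} = \frac{3579}{4417}$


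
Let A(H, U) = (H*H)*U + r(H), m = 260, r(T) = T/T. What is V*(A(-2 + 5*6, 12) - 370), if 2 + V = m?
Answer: 2332062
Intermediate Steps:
r(T) = 1
A(H, U) = 1 + U*H² (A(H, U) = (H*H)*U + 1 = H²*U + 1 = U*H² + 1 = 1 + U*H²)
V = 258 (V = -2 + 260 = 258)
V*(A(-2 + 5*6, 12) - 370) = 258*((1 + 12*(-2 + 5*6)²) - 370) = 258*((1 + 12*(-2 + 30)²) - 370) = 258*((1 + 12*28²) - 370) = 258*((1 + 12*784) - 370) = 258*((1 + 9408) - 370) = 258*(9409 - 370) = 258*9039 = 2332062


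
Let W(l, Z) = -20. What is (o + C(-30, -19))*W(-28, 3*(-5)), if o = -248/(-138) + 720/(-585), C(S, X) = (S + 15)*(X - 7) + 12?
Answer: -7222040/897 ≈ -8051.3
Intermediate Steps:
C(S, X) = 12 + (-7 + X)*(15 + S) (C(S, X) = (15 + S)*(-7 + X) + 12 = (-7 + X)*(15 + S) + 12 = 12 + (-7 + X)*(15 + S))
o = 508/897 (o = -248*(-1/138) + 720*(-1/585) = 124/69 - 16/13 = 508/897 ≈ 0.56633)
(o + C(-30, -19))*W(-28, 3*(-5)) = (508/897 + (-93 - 7*(-30) + 15*(-19) - 30*(-19)))*(-20) = (508/897 + (-93 + 210 - 285 + 570))*(-20) = (508/897 + 402)*(-20) = (361102/897)*(-20) = -7222040/897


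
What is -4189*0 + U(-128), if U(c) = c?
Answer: -128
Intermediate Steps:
-4189*0 + U(-128) = -4189*0 - 128 = 0 - 128 = -128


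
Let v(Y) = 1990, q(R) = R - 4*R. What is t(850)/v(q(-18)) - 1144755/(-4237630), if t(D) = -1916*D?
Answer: -137982523111/168657674 ≈ -818.12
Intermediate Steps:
q(R) = -3*R
t(850)/v(q(-18)) - 1144755/(-4237630) = -1916*850/1990 - 1144755/(-4237630) = -1628600*1/1990 - 1144755*(-1/4237630) = -162860/199 + 228951/847526 = -137982523111/168657674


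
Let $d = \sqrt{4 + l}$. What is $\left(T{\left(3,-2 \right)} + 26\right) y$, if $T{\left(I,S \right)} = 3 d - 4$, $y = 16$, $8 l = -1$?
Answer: $352 + 12 \sqrt{62} \approx 446.49$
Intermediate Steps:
$l = - \frac{1}{8}$ ($l = \frac{1}{8} \left(-1\right) = - \frac{1}{8} \approx -0.125$)
$d = \frac{\sqrt{62}}{4}$ ($d = \sqrt{4 - \frac{1}{8}} = \sqrt{\frac{31}{8}} = \frac{\sqrt{62}}{4} \approx 1.9685$)
$T{\left(I,S \right)} = -4 + \frac{3 \sqrt{62}}{4}$ ($T{\left(I,S \right)} = 3 \frac{\sqrt{62}}{4} - 4 = \frac{3 \sqrt{62}}{4} - 4 = -4 + \frac{3 \sqrt{62}}{4}$)
$\left(T{\left(3,-2 \right)} + 26\right) y = \left(\left(-4 + \frac{3 \sqrt{62}}{4}\right) + 26\right) 16 = \left(22 + \frac{3 \sqrt{62}}{4}\right) 16 = 352 + 12 \sqrt{62}$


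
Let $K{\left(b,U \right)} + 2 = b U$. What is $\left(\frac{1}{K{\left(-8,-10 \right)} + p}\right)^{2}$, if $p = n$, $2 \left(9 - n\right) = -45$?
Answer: $\frac{4}{47961} \approx 8.3401 \cdot 10^{-5}$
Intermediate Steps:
$n = \frac{63}{2}$ ($n = 9 - - \frac{45}{2} = 9 + \frac{45}{2} = \frac{63}{2} \approx 31.5$)
$p = \frac{63}{2} \approx 31.5$
$K{\left(b,U \right)} = -2 + U b$ ($K{\left(b,U \right)} = -2 + b U = -2 + U b$)
$\left(\frac{1}{K{\left(-8,-10 \right)} + p}\right)^{2} = \left(\frac{1}{\left(-2 - -80\right) + \frac{63}{2}}\right)^{2} = \left(\frac{1}{\left(-2 + 80\right) + \frac{63}{2}}\right)^{2} = \left(\frac{1}{78 + \frac{63}{2}}\right)^{2} = \left(\frac{1}{\frac{219}{2}}\right)^{2} = \left(\frac{2}{219}\right)^{2} = \frac{4}{47961}$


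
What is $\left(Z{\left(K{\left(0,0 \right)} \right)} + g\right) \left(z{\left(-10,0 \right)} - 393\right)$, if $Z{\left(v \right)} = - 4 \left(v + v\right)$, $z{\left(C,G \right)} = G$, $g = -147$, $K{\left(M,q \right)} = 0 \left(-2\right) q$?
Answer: $57771$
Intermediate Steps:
$K{\left(M,q \right)} = 0$ ($K{\left(M,q \right)} = 0 q = 0$)
$Z{\left(v \right)} = - 8 v$ ($Z{\left(v \right)} = - 4 \cdot 2 v = - 8 v$)
$\left(Z{\left(K{\left(0,0 \right)} \right)} + g\right) \left(z{\left(-10,0 \right)} - 393\right) = \left(\left(-8\right) 0 - 147\right) \left(0 - 393\right) = \left(0 - 147\right) \left(-393\right) = \left(-147\right) \left(-393\right) = 57771$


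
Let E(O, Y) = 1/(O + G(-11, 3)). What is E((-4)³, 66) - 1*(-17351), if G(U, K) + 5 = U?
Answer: 1388079/80 ≈ 17351.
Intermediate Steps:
G(U, K) = -5 + U
E(O, Y) = 1/(-16 + O) (E(O, Y) = 1/(O + (-5 - 11)) = 1/(O - 16) = 1/(-16 + O))
E((-4)³, 66) - 1*(-17351) = 1/(-16 + (-4)³) - 1*(-17351) = 1/(-16 - 64) + 17351 = 1/(-80) + 17351 = -1/80 + 17351 = 1388079/80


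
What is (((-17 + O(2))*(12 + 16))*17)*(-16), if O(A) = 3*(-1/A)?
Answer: 140896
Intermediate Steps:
O(A) = -3/A
(((-17 + O(2))*(12 + 16))*17)*(-16) = (((-17 - 3/2)*(12 + 16))*17)*(-16) = (((-17 - 3*1/2)*28)*17)*(-16) = (((-17 - 3/2)*28)*17)*(-16) = (-37/2*28*17)*(-16) = -518*17*(-16) = -8806*(-16) = 140896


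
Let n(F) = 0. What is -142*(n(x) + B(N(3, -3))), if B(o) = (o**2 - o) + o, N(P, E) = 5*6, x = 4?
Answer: -127800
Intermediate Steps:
N(P, E) = 30
B(o) = o**2
-142*(n(x) + B(N(3, -3))) = -142*(0 + 30**2) = -142*(0 + 900) = -142*900 = -127800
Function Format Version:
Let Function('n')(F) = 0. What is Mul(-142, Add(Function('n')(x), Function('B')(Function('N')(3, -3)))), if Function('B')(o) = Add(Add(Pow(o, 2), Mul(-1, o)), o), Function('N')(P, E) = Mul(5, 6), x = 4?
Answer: -127800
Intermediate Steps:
Function('N')(P, E) = 30
Function('B')(o) = Pow(o, 2)
Mul(-142, Add(Function('n')(x), Function('B')(Function('N')(3, -3)))) = Mul(-142, Add(0, Pow(30, 2))) = Mul(-142, Add(0, 900)) = Mul(-142, 900) = -127800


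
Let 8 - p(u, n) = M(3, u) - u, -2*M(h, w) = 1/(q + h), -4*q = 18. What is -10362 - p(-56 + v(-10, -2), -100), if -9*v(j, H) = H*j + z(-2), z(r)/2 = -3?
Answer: -92809/9 ≈ -10312.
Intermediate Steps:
z(r) = -6 (z(r) = 2*(-3) = -6)
q = -9/2 (q = -¼*18 = -9/2 ≈ -4.5000)
M(h, w) = -1/(2*(-9/2 + h))
v(j, H) = ⅔ - H*j/9 (v(j, H) = -(H*j - 6)/9 = -(-6 + H*j)/9 = ⅔ - H*j/9)
p(u, n) = 23/3 + u (p(u, n) = 8 - (-1/(-9 + 2*3) - u) = 8 - (-1/(-9 + 6) - u) = 8 - (-1/(-3) - u) = 8 - (-1*(-⅓) - u) = 8 - (⅓ - u) = 8 + (-⅓ + u) = 23/3 + u)
-10362 - p(-56 + v(-10, -2), -100) = -10362 - (23/3 + (-56 + (⅔ - ⅑*(-2)*(-10)))) = -10362 - (23/3 + (-56 + (⅔ - 20/9))) = -10362 - (23/3 + (-56 - 14/9)) = -10362 - (23/3 - 518/9) = -10362 - 1*(-449/9) = -10362 + 449/9 = -92809/9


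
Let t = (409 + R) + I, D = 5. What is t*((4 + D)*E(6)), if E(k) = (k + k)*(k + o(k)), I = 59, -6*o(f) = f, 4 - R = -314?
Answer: 424440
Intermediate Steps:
R = 318 (R = 4 - 1*(-314) = 4 + 314 = 318)
o(f) = -f/6
E(k) = 5*k**2/3 (E(k) = (k + k)*(k - k/6) = (2*k)*(5*k/6) = 5*k**2/3)
t = 786 (t = (409 + 318) + 59 = 727 + 59 = 786)
t*((4 + D)*E(6)) = 786*((4 + 5)*((5/3)*6**2)) = 786*(9*((5/3)*36)) = 786*(9*60) = 786*540 = 424440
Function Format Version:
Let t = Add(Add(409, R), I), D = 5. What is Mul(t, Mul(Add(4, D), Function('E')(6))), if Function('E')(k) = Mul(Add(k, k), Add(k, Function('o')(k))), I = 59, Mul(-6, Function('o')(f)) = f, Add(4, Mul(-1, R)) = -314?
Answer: 424440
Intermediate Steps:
R = 318 (R = Add(4, Mul(-1, -314)) = Add(4, 314) = 318)
Function('o')(f) = Mul(Rational(-1, 6), f)
Function('E')(k) = Mul(Rational(5, 3), Pow(k, 2)) (Function('E')(k) = Mul(Add(k, k), Add(k, Mul(Rational(-1, 6), k))) = Mul(Mul(2, k), Mul(Rational(5, 6), k)) = Mul(Rational(5, 3), Pow(k, 2)))
t = 786 (t = Add(Add(409, 318), 59) = Add(727, 59) = 786)
Mul(t, Mul(Add(4, D), Function('E')(6))) = Mul(786, Mul(Add(4, 5), Mul(Rational(5, 3), Pow(6, 2)))) = Mul(786, Mul(9, Mul(Rational(5, 3), 36))) = Mul(786, Mul(9, 60)) = Mul(786, 540) = 424440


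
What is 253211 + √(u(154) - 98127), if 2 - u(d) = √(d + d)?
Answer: 253211 + √(-98125 - 2*√77) ≈ 2.5321e+5 + 313.28*I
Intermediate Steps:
u(d) = 2 - √2*√d (u(d) = 2 - √(d + d) = 2 - √(2*d) = 2 - √2*√d)
253211 + √(u(154) - 98127) = 253211 + √((2 - √2*√154) - 98127) = 253211 + √((2 - 2*√77) - 98127) = 253211 + √(-98125 - 2*√77)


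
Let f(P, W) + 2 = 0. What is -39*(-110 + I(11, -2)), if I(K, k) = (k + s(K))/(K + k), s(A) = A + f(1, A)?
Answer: 12779/3 ≈ 4259.7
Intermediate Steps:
f(P, W) = -2 (f(P, W) = -2 + 0 = -2)
s(A) = -2 + A (s(A) = A - 2 = -2 + A)
I(K, k) = (-2 + K + k)/(K + k) (I(K, k) = (k + (-2 + K))/(K + k) = (-2 + K + k)/(K + k))
-39*(-110 + I(11, -2)) = -39*(-110 + (-2 + 11 - 2)/(11 - 2)) = -39*(-110 + 7/9) = -39*(-983/9) = 12779/3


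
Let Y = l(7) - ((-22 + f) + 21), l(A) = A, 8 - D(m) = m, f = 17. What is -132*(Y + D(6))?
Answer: 924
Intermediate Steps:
D(m) = 8 - m
Y = -9 (Y = 7 - ((-22 + 17) + 21) = 7 - (-5 + 21) = 7 - 1*16 = 7 - 16 = -9)
-132*(Y + D(6)) = -132*(-9 + (8 - 1*6)) = -132*(-9 + (8 - 6)) = -132*(-9 + 2) = -132*(-7) = 924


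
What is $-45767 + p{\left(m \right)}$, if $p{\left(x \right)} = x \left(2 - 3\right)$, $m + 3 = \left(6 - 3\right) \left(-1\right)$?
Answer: $-45761$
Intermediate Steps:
$m = -6$ ($m = -3 + \left(6 - 3\right) \left(-1\right) = -3 + 3 \left(-1\right) = -3 - 3 = -6$)
$p{\left(x \right)} = - x$ ($p{\left(x \right)} = x \left(-1\right) = - x$)
$-45767 + p{\left(m \right)} = -45767 - -6 = -45767 + 6 = -45761$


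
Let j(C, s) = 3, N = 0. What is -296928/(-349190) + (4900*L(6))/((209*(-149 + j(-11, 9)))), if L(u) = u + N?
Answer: -301431252/2663795915 ≈ -0.11316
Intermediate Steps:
L(u) = u (L(u) = u + 0 = u)
-296928/(-349190) + (4900*L(6))/((209*(-149 + j(-11, 9)))) = -296928/(-349190) + (4900*6)/((209*(-149 + 3))) = -296928*(-1/349190) + 29400/((209*(-146))) = 148464/174595 + 29400/(-30514) = 148464/174595 + 29400*(-1/30514) = 148464/174595 - 14700/15257 = -301431252/2663795915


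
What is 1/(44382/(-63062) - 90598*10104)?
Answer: -31531/28863770733816 ≈ -1.0924e-9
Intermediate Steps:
1/(44382/(-63062) - 90598*10104) = (1/10104)/(44382*(-1/63062) - 90598) = (1/10104)/(-22191/31531 - 90598) = (1/10104)/(-2856667729/31531) = -31531/2856667729*1/10104 = -31531/28863770733816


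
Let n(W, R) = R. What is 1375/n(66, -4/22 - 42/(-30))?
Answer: 75625/67 ≈ 1128.7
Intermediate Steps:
1375/n(66, -4/22 - 42/(-30)) = 1375/(-4/22 - 42/(-30)) = 1375/(-4*1/22 - 42*(-1/30)) = 1375/(-2/11 + 7/5) = 1375/(67/55) = 1375*(55/67) = 75625/67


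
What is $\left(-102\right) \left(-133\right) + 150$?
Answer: $13716$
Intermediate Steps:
$\left(-102\right) \left(-133\right) + 150 = 13566 + 150 = 13716$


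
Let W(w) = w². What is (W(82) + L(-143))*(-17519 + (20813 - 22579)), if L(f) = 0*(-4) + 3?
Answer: -129730195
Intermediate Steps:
L(f) = 3 (L(f) = 0 + 3 = 3)
(W(82) + L(-143))*(-17519 + (20813 - 22579)) = (82² + 3)*(-17519 + (20813 - 22579)) = (6724 + 3)*(-17519 - 1766) = 6727*(-19285) = -129730195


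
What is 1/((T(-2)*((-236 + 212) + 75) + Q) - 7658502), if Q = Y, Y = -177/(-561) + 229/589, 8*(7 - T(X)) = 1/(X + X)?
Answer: -3524576/26991705971859 ≈ -1.3058e-7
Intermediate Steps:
T(X) = 7 - 1/(16*X) (T(X) = 7 - 1/(8*(X + X)) = 7 - 1/(2*X)/8 = 7 - 1/(16*X))
Y = 77574/110143 (Y = -177*(-1/561) + 229*(1/589) = 59/187 + 229/589 = 77574/110143 ≈ 0.70430)
Q = 77574/110143 ≈ 0.70430
1/((T(-2)*((-236 + 212) + 75) + Q) - 7658502) = 1/(((7 - 1/16/(-2))*((-236 + 212) + 75) + 77574/110143) - 7658502) = 1/(((7 - 1/16*(-1/2))*(-24 + 75) + 77574/110143) - 7658502) = 1/(((7 + 1/32)*51 + 77574/110143) - 7658502) = 1/(((225/32)*51 + 77574/110143) - 7658502) = 1/((11475/32 + 77574/110143) - 7658502) = 1/(1266373293/3524576 - 7658502) = 1/(-26991705971859/3524576) = -3524576/26991705971859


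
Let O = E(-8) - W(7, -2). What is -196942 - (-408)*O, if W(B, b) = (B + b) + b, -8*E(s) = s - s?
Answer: -198166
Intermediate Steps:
E(s) = 0 (E(s) = -(s - s)/8 = -⅛*0 = 0)
W(B, b) = B + 2*b
O = -3 (O = 0 - (7 + 2*(-2)) = 0 - (7 - 4) = 0 - 1*3 = 0 - 3 = -3)
-196942 - (-408)*O = -196942 - (-408)*(-3) = -196942 - 1*1224 = -196942 - 1224 = -198166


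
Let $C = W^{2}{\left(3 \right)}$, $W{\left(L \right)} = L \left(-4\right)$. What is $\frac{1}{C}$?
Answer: $\frac{1}{144} \approx 0.0069444$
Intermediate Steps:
$W{\left(L \right)} = - 4 L$
$C = 144$ ($C = \left(\left(-4\right) 3\right)^{2} = \left(-12\right)^{2} = 144$)
$\frac{1}{C} = \frac{1}{144}$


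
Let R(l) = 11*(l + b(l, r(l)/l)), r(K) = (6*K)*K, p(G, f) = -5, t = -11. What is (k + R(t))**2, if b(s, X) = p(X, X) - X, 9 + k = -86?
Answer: 207025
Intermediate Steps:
k = -95 (k = -9 - 86 = -95)
r(K) = 6*K**2
b(s, X) = -5 - X
R(l) = -55 - 55*l (R(l) = 11*(l + (-5 - 6*l**2/l)) = 11*(l + (-5 - 6*l)) = 11*(-5 - 5*l) = -55 - 55*l)
(k + R(t))**2 = (-95 + (-55 - 55*(-11)))**2 = (-95 + (-55 + 605))**2 = (-95 + 550)**2 = 455**2 = 207025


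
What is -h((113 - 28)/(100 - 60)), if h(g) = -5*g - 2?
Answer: 101/8 ≈ 12.625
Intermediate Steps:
h(g) = -2 - 5*g
-h((113 - 28)/(100 - 60)) = -(-2 - 5*(113 - 28)/(100 - 60)) = -(-2 - 425/40) = -(-2 - 5*17/8) = -(-2 - 85/8) = -1*(-101/8) = 101/8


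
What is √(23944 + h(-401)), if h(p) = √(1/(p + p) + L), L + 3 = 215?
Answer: √(15400876576 + 802*√136358446)/802 ≈ 154.79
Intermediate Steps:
L = 212 (L = -3 + 215 = 212)
h(p) = √(212 + 1/(2*p)) (h(p) = √(1/(p + p) + 212) = √(1/(2*p) + 212) = √(212 + 1/(2*p)))
√(23944 + h(-401)) = √(23944 + √(848 + 2/(-401))/2) = √(23944 + √(848 + 2*(-1/401))/2) = √(23944 + √(848 - 2/401)/2) = √(23944 + √(340046/401)/2) = √(23944 + (√136358446/401)/2) = √(23944 + √136358446/802)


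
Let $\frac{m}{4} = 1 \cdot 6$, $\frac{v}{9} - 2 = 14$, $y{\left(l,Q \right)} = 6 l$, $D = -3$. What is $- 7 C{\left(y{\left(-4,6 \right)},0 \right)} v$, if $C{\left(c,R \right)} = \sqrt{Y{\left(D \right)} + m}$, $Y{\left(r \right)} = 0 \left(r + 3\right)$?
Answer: $- 2016 \sqrt{6} \approx -4938.2$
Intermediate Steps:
$v = 144$ ($v = 18 + 9 \cdot 14 = 18 + 126 = 144$)
$m = 24$ ($m = 4 \cdot 1 \cdot 6 = 4 \cdot 6 = 24$)
$Y{\left(r \right)} = 0$ ($Y{\left(r \right)} = 0 \left(3 + r\right) = 0$)
$C{\left(c,R \right)} = 2 \sqrt{6}$ ($C{\left(c,R \right)} = \sqrt{0 + 24} = \sqrt{24} = 2 \sqrt{6}$)
$- 7 C{\left(y{\left(-4,6 \right)},0 \right)} v = - 7 \cdot 2 \sqrt{6} \cdot 144 = - 14 \sqrt{6} \cdot 144 = - 2016 \sqrt{6}$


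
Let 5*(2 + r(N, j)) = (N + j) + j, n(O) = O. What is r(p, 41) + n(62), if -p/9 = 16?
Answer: 238/5 ≈ 47.600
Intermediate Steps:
p = -144 (p = -9*16 = -144)
r(N, j) = -2 + N/5 + 2*j/5 (r(N, j) = -2 + ((N + j) + j)/5 = -2 + (N + 2*j)/5 = -2 + (N/5 + 2*j/5) = -2 + N/5 + 2*j/5)
r(p, 41) + n(62) = (-2 + (⅕)*(-144) + (⅖)*41) + 62 = (-2 - 144/5 + 82/5) + 62 = -72/5 + 62 = 238/5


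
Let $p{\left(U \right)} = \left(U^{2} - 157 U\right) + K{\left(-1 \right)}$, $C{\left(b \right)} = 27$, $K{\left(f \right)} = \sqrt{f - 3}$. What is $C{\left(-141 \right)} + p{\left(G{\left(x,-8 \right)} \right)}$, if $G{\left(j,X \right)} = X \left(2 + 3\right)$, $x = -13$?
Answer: $7907 + 2 i \approx 7907.0 + 2.0 i$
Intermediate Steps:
$K{\left(f \right)} = \sqrt{-3 + f}$
$G{\left(j,X \right)} = 5 X$ ($G{\left(j,X \right)} = X 5 = 5 X$)
$p{\left(U \right)} = U^{2} - 157 U + 2 i$ ($p{\left(U \right)} = \left(U^{2} - 157 U\right) + \sqrt{-3 - 1} = \left(U^{2} - 157 U\right) + \sqrt{-4} = \left(U^{2} - 157 U\right) + 2 i = U^{2} - 157 U + 2 i$)
$C{\left(-141 \right)} + p{\left(G{\left(x,-8 \right)} \right)} = 27 + \left(\left(5 \left(-8\right)\right)^{2} - 157 \cdot 5 \left(-8\right) + 2 i\right) = 27 + \left(\left(-40\right)^{2} - -6280 + 2 i\right) = 27 + \left(1600 + 6280 + 2 i\right) = 27 + \left(7880 + 2 i\right) = 7907 + 2 i$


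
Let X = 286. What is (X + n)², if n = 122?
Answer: 166464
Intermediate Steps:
(X + n)² = (286 + 122)² = 408² = 166464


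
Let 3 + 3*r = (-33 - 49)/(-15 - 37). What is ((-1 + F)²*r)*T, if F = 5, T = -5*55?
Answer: 81400/39 ≈ 2087.2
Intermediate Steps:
T = -275
r = -37/78 (r = -1 + ((-33 - 49)/(-15 - 37))/3 = -1 + (-82/(-52))/3 = -1 + (-82*(-1/52))/3 = -1 + (⅓)*(41/26) = -1 + 41/78 = -37/78 ≈ -0.47436)
((-1 + F)²*r)*T = ((-1 + 5)²*(-37/78))*(-275) = (4²*(-37/78))*(-275) = (16*(-37/78))*(-275) = -296/39*(-275) = 81400/39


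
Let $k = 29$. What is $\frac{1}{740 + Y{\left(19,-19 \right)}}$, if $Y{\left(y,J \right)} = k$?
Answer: $\frac{1}{769} \approx 0.0013004$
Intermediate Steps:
$Y{\left(y,J \right)} = 29$
$\frac{1}{740 + Y{\left(19,-19 \right)}} = \frac{1}{740 + 29} = \frac{1}{769}$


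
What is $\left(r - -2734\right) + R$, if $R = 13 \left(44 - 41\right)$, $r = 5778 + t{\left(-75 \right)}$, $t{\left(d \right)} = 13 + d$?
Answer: $8489$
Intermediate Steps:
$r = 5716$ ($r = 5778 + \left(13 - 75\right) = 5778 - 62 = 5716$)
$R = 39$ ($R = 13 \cdot 3 = 39$)
$\left(r - -2734\right) + R = \left(5716 - -2734\right) + 39 = \left(5716 + 2734\right) + 39 = 8450 + 39 = 8489$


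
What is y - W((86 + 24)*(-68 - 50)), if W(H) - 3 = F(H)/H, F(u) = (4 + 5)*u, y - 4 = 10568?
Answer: 10560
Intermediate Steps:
y = 10572 (y = 4 + 10568 = 10572)
F(u) = 9*u
W(H) = 12 (W(H) = 3 + (9*H)/H = 3 + 9 = 12)
y - W((86 + 24)*(-68 - 50)) = 10572 - 1*12 = 10572 - 12 = 10560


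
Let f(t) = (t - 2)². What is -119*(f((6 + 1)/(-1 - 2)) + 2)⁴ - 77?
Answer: -145517389556/6561 ≈ -2.2179e+7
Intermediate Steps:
f(t) = (-2 + t)²
-119*(f((6 + 1)/(-1 - 2)) + 2)⁴ - 77 = -119*((-2 + (6 + 1)/(-1 - 2))² + 2)⁴ - 77 = -119*((-2 + 7/(-3))² + 2)⁴ - 77 = -119*((-2 + 7*(-⅓))² + 2)⁴ - 77 = -119*((-2 - 7/3)² + 2)⁴ - 77 = -119*((-13/3)² + 2)⁴ - 77 = -119*(169/9 + 2)⁴ - 77 = -119*((187/9)²)² - 77 = -119*(34969/81)² - 77 = -119*1222830961/6561 - 77 = -145516884359/6561 - 77 = -145517389556/6561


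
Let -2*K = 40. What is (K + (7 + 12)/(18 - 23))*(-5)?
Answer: 119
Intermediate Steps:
K = -20 (K = -1/2*40 = -20)
(K + (7 + 12)/(18 - 23))*(-5) = (-20 + (7 + 12)/(18 - 23))*(-5) = (-20 + 19/(-5))*(-5) = (-20 + 19*(-1/5))*(-5) = (-20 - 19/5)*(-5) = -119/5*(-5) = 119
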